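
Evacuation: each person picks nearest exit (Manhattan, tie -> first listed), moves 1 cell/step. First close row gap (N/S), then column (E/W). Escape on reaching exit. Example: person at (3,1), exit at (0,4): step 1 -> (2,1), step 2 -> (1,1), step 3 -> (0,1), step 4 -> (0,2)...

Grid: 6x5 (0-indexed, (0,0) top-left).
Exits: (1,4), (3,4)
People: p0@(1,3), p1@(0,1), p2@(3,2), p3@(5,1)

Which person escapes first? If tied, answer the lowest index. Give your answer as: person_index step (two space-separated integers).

Step 1: p0:(1,3)->(1,4)->EXIT | p1:(0,1)->(1,1) | p2:(3,2)->(3,3) | p3:(5,1)->(4,1)
Step 2: p0:escaped | p1:(1,1)->(1,2) | p2:(3,3)->(3,4)->EXIT | p3:(4,1)->(3,1)
Step 3: p0:escaped | p1:(1,2)->(1,3) | p2:escaped | p3:(3,1)->(3,2)
Step 4: p0:escaped | p1:(1,3)->(1,4)->EXIT | p2:escaped | p3:(3,2)->(3,3)
Step 5: p0:escaped | p1:escaped | p2:escaped | p3:(3,3)->(3,4)->EXIT
Exit steps: [1, 4, 2, 5]
First to escape: p0 at step 1

Answer: 0 1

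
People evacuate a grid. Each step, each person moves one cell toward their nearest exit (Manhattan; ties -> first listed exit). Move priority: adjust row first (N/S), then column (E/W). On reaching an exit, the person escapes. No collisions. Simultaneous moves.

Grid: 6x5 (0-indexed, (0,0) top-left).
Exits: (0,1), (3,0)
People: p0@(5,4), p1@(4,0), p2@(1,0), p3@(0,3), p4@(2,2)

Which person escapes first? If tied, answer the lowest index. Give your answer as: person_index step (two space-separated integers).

Step 1: p0:(5,4)->(4,4) | p1:(4,0)->(3,0)->EXIT | p2:(1,0)->(0,0) | p3:(0,3)->(0,2) | p4:(2,2)->(1,2)
Step 2: p0:(4,4)->(3,4) | p1:escaped | p2:(0,0)->(0,1)->EXIT | p3:(0,2)->(0,1)->EXIT | p4:(1,2)->(0,2)
Step 3: p0:(3,4)->(3,3) | p1:escaped | p2:escaped | p3:escaped | p4:(0,2)->(0,1)->EXIT
Step 4: p0:(3,3)->(3,2) | p1:escaped | p2:escaped | p3:escaped | p4:escaped
Step 5: p0:(3,2)->(3,1) | p1:escaped | p2:escaped | p3:escaped | p4:escaped
Step 6: p0:(3,1)->(3,0)->EXIT | p1:escaped | p2:escaped | p3:escaped | p4:escaped
Exit steps: [6, 1, 2, 2, 3]
First to escape: p1 at step 1

Answer: 1 1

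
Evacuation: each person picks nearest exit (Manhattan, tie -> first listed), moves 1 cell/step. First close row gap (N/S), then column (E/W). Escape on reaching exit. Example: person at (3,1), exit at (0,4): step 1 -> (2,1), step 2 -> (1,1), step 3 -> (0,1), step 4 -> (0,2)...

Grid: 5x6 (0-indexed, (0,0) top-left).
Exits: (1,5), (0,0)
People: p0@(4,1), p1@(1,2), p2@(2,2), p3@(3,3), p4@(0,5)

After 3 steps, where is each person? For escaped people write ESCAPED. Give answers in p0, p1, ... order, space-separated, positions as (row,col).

Step 1: p0:(4,1)->(3,1) | p1:(1,2)->(1,3) | p2:(2,2)->(1,2) | p3:(3,3)->(2,3) | p4:(0,5)->(1,5)->EXIT
Step 2: p0:(3,1)->(2,1) | p1:(1,3)->(1,4) | p2:(1,2)->(1,3) | p3:(2,3)->(1,3) | p4:escaped
Step 3: p0:(2,1)->(1,1) | p1:(1,4)->(1,5)->EXIT | p2:(1,3)->(1,4) | p3:(1,3)->(1,4) | p4:escaped

(1,1) ESCAPED (1,4) (1,4) ESCAPED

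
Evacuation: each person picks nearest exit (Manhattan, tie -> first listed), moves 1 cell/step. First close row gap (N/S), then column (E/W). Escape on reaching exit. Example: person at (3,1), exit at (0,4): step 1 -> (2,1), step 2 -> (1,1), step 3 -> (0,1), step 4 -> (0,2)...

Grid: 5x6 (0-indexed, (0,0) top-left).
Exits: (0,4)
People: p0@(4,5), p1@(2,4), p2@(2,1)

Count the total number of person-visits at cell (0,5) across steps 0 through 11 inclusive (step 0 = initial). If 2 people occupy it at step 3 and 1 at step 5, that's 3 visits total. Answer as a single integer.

Answer: 1

Derivation:
Step 0: p0@(4,5) p1@(2,4) p2@(2,1) -> at (0,5): 0 [-], cum=0
Step 1: p0@(3,5) p1@(1,4) p2@(1,1) -> at (0,5): 0 [-], cum=0
Step 2: p0@(2,5) p1@ESC p2@(0,1) -> at (0,5): 0 [-], cum=0
Step 3: p0@(1,5) p1@ESC p2@(0,2) -> at (0,5): 0 [-], cum=0
Step 4: p0@(0,5) p1@ESC p2@(0,3) -> at (0,5): 1 [p0], cum=1
Step 5: p0@ESC p1@ESC p2@ESC -> at (0,5): 0 [-], cum=1
Total visits = 1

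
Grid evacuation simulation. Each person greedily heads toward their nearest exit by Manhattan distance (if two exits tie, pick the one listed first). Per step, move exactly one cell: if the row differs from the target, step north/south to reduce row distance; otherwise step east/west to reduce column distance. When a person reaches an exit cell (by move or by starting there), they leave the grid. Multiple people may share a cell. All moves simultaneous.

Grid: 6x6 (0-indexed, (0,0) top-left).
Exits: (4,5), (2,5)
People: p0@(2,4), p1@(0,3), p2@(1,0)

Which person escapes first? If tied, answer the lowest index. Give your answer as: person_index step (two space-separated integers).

Answer: 0 1

Derivation:
Step 1: p0:(2,4)->(2,5)->EXIT | p1:(0,3)->(1,3) | p2:(1,0)->(2,0)
Step 2: p0:escaped | p1:(1,3)->(2,3) | p2:(2,0)->(2,1)
Step 3: p0:escaped | p1:(2,3)->(2,4) | p2:(2,1)->(2,2)
Step 4: p0:escaped | p1:(2,4)->(2,5)->EXIT | p2:(2,2)->(2,3)
Step 5: p0:escaped | p1:escaped | p2:(2,3)->(2,4)
Step 6: p0:escaped | p1:escaped | p2:(2,4)->(2,5)->EXIT
Exit steps: [1, 4, 6]
First to escape: p0 at step 1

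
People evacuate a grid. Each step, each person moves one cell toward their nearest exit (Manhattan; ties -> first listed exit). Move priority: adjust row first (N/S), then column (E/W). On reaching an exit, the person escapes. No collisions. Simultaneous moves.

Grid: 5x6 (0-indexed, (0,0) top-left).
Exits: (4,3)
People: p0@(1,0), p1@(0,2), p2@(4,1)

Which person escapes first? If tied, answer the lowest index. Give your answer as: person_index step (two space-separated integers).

Step 1: p0:(1,0)->(2,0) | p1:(0,2)->(1,2) | p2:(4,1)->(4,2)
Step 2: p0:(2,0)->(3,0) | p1:(1,2)->(2,2) | p2:(4,2)->(4,3)->EXIT
Step 3: p0:(3,0)->(4,0) | p1:(2,2)->(3,2) | p2:escaped
Step 4: p0:(4,0)->(4,1) | p1:(3,2)->(4,2) | p2:escaped
Step 5: p0:(4,1)->(4,2) | p1:(4,2)->(4,3)->EXIT | p2:escaped
Step 6: p0:(4,2)->(4,3)->EXIT | p1:escaped | p2:escaped
Exit steps: [6, 5, 2]
First to escape: p2 at step 2

Answer: 2 2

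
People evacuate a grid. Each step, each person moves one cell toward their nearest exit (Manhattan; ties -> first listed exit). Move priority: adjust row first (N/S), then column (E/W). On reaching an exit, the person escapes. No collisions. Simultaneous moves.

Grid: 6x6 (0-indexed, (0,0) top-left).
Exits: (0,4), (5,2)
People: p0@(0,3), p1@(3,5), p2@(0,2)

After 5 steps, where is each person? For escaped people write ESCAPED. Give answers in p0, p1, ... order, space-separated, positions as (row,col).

Step 1: p0:(0,3)->(0,4)->EXIT | p1:(3,5)->(2,5) | p2:(0,2)->(0,3)
Step 2: p0:escaped | p1:(2,5)->(1,5) | p2:(0,3)->(0,4)->EXIT
Step 3: p0:escaped | p1:(1,5)->(0,5) | p2:escaped
Step 4: p0:escaped | p1:(0,5)->(0,4)->EXIT | p2:escaped

ESCAPED ESCAPED ESCAPED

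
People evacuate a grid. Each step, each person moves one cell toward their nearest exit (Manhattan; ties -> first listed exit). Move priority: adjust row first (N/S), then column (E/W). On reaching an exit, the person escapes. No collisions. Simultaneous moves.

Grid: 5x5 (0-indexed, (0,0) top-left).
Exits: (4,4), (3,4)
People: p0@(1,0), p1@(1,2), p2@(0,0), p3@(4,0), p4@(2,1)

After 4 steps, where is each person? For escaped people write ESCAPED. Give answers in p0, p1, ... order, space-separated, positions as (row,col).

Step 1: p0:(1,0)->(2,0) | p1:(1,2)->(2,2) | p2:(0,0)->(1,0) | p3:(4,0)->(4,1) | p4:(2,1)->(3,1)
Step 2: p0:(2,0)->(3,0) | p1:(2,2)->(3,2) | p2:(1,0)->(2,0) | p3:(4,1)->(4,2) | p4:(3,1)->(3,2)
Step 3: p0:(3,0)->(3,1) | p1:(3,2)->(3,3) | p2:(2,0)->(3,0) | p3:(4,2)->(4,3) | p4:(3,2)->(3,3)
Step 4: p0:(3,1)->(3,2) | p1:(3,3)->(3,4)->EXIT | p2:(3,0)->(3,1) | p3:(4,3)->(4,4)->EXIT | p4:(3,3)->(3,4)->EXIT

(3,2) ESCAPED (3,1) ESCAPED ESCAPED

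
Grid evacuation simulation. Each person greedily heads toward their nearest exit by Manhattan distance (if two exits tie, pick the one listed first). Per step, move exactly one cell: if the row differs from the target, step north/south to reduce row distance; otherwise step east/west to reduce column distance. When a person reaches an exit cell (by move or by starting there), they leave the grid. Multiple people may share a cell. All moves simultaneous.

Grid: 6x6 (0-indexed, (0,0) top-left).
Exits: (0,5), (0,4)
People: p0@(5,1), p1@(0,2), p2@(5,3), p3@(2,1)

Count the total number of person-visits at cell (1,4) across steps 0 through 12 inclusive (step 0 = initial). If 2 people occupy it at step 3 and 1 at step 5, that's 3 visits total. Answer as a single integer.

Step 0: p0@(5,1) p1@(0,2) p2@(5,3) p3@(2,1) -> at (1,4): 0 [-], cum=0
Step 1: p0@(4,1) p1@(0,3) p2@(4,3) p3@(1,1) -> at (1,4): 0 [-], cum=0
Step 2: p0@(3,1) p1@ESC p2@(3,3) p3@(0,1) -> at (1,4): 0 [-], cum=0
Step 3: p0@(2,1) p1@ESC p2@(2,3) p3@(0,2) -> at (1,4): 0 [-], cum=0
Step 4: p0@(1,1) p1@ESC p2@(1,3) p3@(0,3) -> at (1,4): 0 [-], cum=0
Step 5: p0@(0,1) p1@ESC p2@(0,3) p3@ESC -> at (1,4): 0 [-], cum=0
Step 6: p0@(0,2) p1@ESC p2@ESC p3@ESC -> at (1,4): 0 [-], cum=0
Step 7: p0@(0,3) p1@ESC p2@ESC p3@ESC -> at (1,4): 0 [-], cum=0
Step 8: p0@ESC p1@ESC p2@ESC p3@ESC -> at (1,4): 0 [-], cum=0
Total visits = 0

Answer: 0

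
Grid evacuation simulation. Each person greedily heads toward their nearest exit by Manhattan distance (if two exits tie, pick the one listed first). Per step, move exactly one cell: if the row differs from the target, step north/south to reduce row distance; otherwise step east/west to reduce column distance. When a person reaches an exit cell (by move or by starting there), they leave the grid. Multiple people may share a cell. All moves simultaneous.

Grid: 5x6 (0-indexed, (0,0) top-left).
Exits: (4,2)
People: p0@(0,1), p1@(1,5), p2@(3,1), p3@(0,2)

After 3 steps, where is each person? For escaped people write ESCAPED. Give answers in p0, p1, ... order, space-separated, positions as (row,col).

Step 1: p0:(0,1)->(1,1) | p1:(1,5)->(2,5) | p2:(3,1)->(4,1) | p3:(0,2)->(1,2)
Step 2: p0:(1,1)->(2,1) | p1:(2,5)->(3,5) | p2:(4,1)->(4,2)->EXIT | p3:(1,2)->(2,2)
Step 3: p0:(2,1)->(3,1) | p1:(3,5)->(4,5) | p2:escaped | p3:(2,2)->(3,2)

(3,1) (4,5) ESCAPED (3,2)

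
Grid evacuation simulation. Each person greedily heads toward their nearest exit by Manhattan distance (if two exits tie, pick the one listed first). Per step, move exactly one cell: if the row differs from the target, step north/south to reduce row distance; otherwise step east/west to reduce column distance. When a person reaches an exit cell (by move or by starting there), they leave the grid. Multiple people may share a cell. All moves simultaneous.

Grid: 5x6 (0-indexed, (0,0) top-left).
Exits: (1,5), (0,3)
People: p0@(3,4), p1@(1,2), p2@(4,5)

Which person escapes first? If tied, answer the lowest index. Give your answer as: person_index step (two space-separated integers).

Step 1: p0:(3,4)->(2,4) | p1:(1,2)->(0,2) | p2:(4,5)->(3,5)
Step 2: p0:(2,4)->(1,4) | p1:(0,2)->(0,3)->EXIT | p2:(3,5)->(2,5)
Step 3: p0:(1,4)->(1,5)->EXIT | p1:escaped | p2:(2,5)->(1,5)->EXIT
Exit steps: [3, 2, 3]
First to escape: p1 at step 2

Answer: 1 2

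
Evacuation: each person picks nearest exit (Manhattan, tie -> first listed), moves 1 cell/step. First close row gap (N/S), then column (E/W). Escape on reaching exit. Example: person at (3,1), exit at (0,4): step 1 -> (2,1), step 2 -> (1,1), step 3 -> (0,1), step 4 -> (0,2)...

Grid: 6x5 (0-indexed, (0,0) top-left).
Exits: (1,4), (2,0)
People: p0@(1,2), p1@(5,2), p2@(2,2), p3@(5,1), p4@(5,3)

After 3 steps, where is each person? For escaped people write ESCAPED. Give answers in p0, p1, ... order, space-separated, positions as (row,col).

Step 1: p0:(1,2)->(1,3) | p1:(5,2)->(4,2) | p2:(2,2)->(2,1) | p3:(5,1)->(4,1) | p4:(5,3)->(4,3)
Step 2: p0:(1,3)->(1,4)->EXIT | p1:(4,2)->(3,2) | p2:(2,1)->(2,0)->EXIT | p3:(4,1)->(3,1) | p4:(4,3)->(3,3)
Step 3: p0:escaped | p1:(3,2)->(2,2) | p2:escaped | p3:(3,1)->(2,1) | p4:(3,3)->(2,3)

ESCAPED (2,2) ESCAPED (2,1) (2,3)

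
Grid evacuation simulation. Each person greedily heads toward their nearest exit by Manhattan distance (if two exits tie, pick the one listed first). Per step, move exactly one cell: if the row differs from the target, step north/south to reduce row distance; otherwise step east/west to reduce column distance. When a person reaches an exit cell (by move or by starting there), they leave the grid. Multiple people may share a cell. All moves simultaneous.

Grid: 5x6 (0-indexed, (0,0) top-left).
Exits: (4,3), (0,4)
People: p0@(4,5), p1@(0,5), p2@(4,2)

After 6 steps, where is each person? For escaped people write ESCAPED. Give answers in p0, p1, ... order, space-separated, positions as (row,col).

Step 1: p0:(4,5)->(4,4) | p1:(0,5)->(0,4)->EXIT | p2:(4,2)->(4,3)->EXIT
Step 2: p0:(4,4)->(4,3)->EXIT | p1:escaped | p2:escaped

ESCAPED ESCAPED ESCAPED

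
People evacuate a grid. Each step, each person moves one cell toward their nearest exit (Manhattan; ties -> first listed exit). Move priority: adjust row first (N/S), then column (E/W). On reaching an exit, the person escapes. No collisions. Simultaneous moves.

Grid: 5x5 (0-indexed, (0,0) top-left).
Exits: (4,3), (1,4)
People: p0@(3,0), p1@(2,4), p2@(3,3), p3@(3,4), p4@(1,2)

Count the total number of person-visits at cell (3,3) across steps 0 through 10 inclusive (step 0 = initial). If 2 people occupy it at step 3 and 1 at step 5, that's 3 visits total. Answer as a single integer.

Step 0: p0@(3,0) p1@(2,4) p2@(3,3) p3@(3,4) p4@(1,2) -> at (3,3): 1 [p2], cum=1
Step 1: p0@(4,0) p1@ESC p2@ESC p3@(4,4) p4@(1,3) -> at (3,3): 0 [-], cum=1
Step 2: p0@(4,1) p1@ESC p2@ESC p3@ESC p4@ESC -> at (3,3): 0 [-], cum=1
Step 3: p0@(4,2) p1@ESC p2@ESC p3@ESC p4@ESC -> at (3,3): 0 [-], cum=1
Step 4: p0@ESC p1@ESC p2@ESC p3@ESC p4@ESC -> at (3,3): 0 [-], cum=1
Total visits = 1

Answer: 1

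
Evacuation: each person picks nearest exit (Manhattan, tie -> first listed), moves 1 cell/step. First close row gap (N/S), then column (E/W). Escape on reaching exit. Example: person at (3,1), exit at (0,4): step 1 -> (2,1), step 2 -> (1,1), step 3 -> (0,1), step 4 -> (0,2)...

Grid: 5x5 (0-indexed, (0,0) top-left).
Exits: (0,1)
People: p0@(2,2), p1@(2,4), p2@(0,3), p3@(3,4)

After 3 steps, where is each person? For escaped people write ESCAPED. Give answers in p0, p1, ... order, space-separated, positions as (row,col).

Step 1: p0:(2,2)->(1,2) | p1:(2,4)->(1,4) | p2:(0,3)->(0,2) | p3:(3,4)->(2,4)
Step 2: p0:(1,2)->(0,2) | p1:(1,4)->(0,4) | p2:(0,2)->(0,1)->EXIT | p3:(2,4)->(1,4)
Step 3: p0:(0,2)->(0,1)->EXIT | p1:(0,4)->(0,3) | p2:escaped | p3:(1,4)->(0,4)

ESCAPED (0,3) ESCAPED (0,4)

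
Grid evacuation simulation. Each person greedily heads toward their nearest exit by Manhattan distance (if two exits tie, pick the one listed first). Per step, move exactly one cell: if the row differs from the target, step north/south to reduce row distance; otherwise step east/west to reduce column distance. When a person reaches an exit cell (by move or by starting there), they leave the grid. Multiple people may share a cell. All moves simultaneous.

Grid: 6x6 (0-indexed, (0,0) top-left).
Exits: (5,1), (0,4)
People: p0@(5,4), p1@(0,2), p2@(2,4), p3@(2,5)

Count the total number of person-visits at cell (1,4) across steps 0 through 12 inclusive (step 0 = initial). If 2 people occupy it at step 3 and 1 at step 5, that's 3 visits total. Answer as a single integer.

Step 0: p0@(5,4) p1@(0,2) p2@(2,4) p3@(2,5) -> at (1,4): 0 [-], cum=0
Step 1: p0@(5,3) p1@(0,3) p2@(1,4) p3@(1,5) -> at (1,4): 1 [p2], cum=1
Step 2: p0@(5,2) p1@ESC p2@ESC p3@(0,5) -> at (1,4): 0 [-], cum=1
Step 3: p0@ESC p1@ESC p2@ESC p3@ESC -> at (1,4): 0 [-], cum=1
Total visits = 1

Answer: 1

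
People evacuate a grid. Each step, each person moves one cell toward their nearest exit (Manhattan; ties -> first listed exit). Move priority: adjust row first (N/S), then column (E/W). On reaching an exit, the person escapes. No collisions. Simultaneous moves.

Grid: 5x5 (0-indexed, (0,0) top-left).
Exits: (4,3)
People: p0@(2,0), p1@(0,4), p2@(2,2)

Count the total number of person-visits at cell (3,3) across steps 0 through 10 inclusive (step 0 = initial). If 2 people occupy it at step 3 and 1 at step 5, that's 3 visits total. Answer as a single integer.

Answer: 0

Derivation:
Step 0: p0@(2,0) p1@(0,4) p2@(2,2) -> at (3,3): 0 [-], cum=0
Step 1: p0@(3,0) p1@(1,4) p2@(3,2) -> at (3,3): 0 [-], cum=0
Step 2: p0@(4,0) p1@(2,4) p2@(4,2) -> at (3,3): 0 [-], cum=0
Step 3: p0@(4,1) p1@(3,4) p2@ESC -> at (3,3): 0 [-], cum=0
Step 4: p0@(4,2) p1@(4,4) p2@ESC -> at (3,3): 0 [-], cum=0
Step 5: p0@ESC p1@ESC p2@ESC -> at (3,3): 0 [-], cum=0
Total visits = 0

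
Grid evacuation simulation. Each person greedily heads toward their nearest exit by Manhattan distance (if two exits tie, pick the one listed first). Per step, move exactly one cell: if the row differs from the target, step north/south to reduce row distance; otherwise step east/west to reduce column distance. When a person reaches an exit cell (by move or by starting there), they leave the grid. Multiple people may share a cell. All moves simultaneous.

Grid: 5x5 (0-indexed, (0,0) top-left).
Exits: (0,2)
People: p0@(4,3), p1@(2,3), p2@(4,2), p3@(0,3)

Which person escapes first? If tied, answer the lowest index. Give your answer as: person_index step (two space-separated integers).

Step 1: p0:(4,3)->(3,3) | p1:(2,3)->(1,3) | p2:(4,2)->(3,2) | p3:(0,3)->(0,2)->EXIT
Step 2: p0:(3,3)->(2,3) | p1:(1,3)->(0,3) | p2:(3,2)->(2,2) | p3:escaped
Step 3: p0:(2,3)->(1,3) | p1:(0,3)->(0,2)->EXIT | p2:(2,2)->(1,2) | p3:escaped
Step 4: p0:(1,3)->(0,3) | p1:escaped | p2:(1,2)->(0,2)->EXIT | p3:escaped
Step 5: p0:(0,3)->(0,2)->EXIT | p1:escaped | p2:escaped | p3:escaped
Exit steps: [5, 3, 4, 1]
First to escape: p3 at step 1

Answer: 3 1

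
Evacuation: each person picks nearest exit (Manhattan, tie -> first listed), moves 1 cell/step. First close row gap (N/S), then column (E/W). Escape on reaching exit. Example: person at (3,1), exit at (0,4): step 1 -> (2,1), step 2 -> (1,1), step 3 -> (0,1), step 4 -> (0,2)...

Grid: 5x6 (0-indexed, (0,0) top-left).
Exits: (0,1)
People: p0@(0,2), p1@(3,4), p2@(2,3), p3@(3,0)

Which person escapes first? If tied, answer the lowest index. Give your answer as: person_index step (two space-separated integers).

Answer: 0 1

Derivation:
Step 1: p0:(0,2)->(0,1)->EXIT | p1:(3,4)->(2,4) | p2:(2,3)->(1,3) | p3:(3,0)->(2,0)
Step 2: p0:escaped | p1:(2,4)->(1,4) | p2:(1,3)->(0,3) | p3:(2,0)->(1,0)
Step 3: p0:escaped | p1:(1,4)->(0,4) | p2:(0,3)->(0,2) | p3:(1,0)->(0,0)
Step 4: p0:escaped | p1:(0,4)->(0,3) | p2:(0,2)->(0,1)->EXIT | p3:(0,0)->(0,1)->EXIT
Step 5: p0:escaped | p1:(0,3)->(0,2) | p2:escaped | p3:escaped
Step 6: p0:escaped | p1:(0,2)->(0,1)->EXIT | p2:escaped | p3:escaped
Exit steps: [1, 6, 4, 4]
First to escape: p0 at step 1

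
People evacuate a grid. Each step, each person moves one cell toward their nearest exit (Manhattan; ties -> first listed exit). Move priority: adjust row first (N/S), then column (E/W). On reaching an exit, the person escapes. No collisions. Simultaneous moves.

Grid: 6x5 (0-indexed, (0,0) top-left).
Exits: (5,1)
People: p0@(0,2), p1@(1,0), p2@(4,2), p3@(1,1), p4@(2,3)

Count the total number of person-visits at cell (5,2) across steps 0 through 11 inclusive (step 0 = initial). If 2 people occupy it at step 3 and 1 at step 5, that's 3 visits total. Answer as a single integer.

Step 0: p0@(0,2) p1@(1,0) p2@(4,2) p3@(1,1) p4@(2,3) -> at (5,2): 0 [-], cum=0
Step 1: p0@(1,2) p1@(2,0) p2@(5,2) p3@(2,1) p4@(3,3) -> at (5,2): 1 [p2], cum=1
Step 2: p0@(2,2) p1@(3,0) p2@ESC p3@(3,1) p4@(4,3) -> at (5,2): 0 [-], cum=1
Step 3: p0@(3,2) p1@(4,0) p2@ESC p3@(4,1) p4@(5,3) -> at (5,2): 0 [-], cum=1
Step 4: p0@(4,2) p1@(5,0) p2@ESC p3@ESC p4@(5,2) -> at (5,2): 1 [p4], cum=2
Step 5: p0@(5,2) p1@ESC p2@ESC p3@ESC p4@ESC -> at (5,2): 1 [p0], cum=3
Step 6: p0@ESC p1@ESC p2@ESC p3@ESC p4@ESC -> at (5,2): 0 [-], cum=3
Total visits = 3

Answer: 3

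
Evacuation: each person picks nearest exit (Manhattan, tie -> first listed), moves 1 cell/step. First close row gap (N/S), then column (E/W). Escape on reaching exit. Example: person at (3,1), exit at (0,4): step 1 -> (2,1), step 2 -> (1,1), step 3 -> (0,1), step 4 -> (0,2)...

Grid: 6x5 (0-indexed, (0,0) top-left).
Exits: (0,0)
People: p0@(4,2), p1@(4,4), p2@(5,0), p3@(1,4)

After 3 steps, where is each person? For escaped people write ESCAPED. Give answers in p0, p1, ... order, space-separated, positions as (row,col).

Step 1: p0:(4,2)->(3,2) | p1:(4,4)->(3,4) | p2:(5,0)->(4,0) | p3:(1,4)->(0,4)
Step 2: p0:(3,2)->(2,2) | p1:(3,4)->(2,4) | p2:(4,0)->(3,0) | p3:(0,4)->(0,3)
Step 3: p0:(2,2)->(1,2) | p1:(2,4)->(1,4) | p2:(3,0)->(2,0) | p3:(0,3)->(0,2)

(1,2) (1,4) (2,0) (0,2)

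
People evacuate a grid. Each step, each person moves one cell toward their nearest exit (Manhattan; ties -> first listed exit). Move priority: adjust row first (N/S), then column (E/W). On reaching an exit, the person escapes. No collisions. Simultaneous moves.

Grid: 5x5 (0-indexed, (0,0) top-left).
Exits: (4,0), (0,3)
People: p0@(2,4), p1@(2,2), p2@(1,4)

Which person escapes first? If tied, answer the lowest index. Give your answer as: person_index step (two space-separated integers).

Step 1: p0:(2,4)->(1,4) | p1:(2,2)->(1,2) | p2:(1,4)->(0,4)
Step 2: p0:(1,4)->(0,4) | p1:(1,2)->(0,2) | p2:(0,4)->(0,3)->EXIT
Step 3: p0:(0,4)->(0,3)->EXIT | p1:(0,2)->(0,3)->EXIT | p2:escaped
Exit steps: [3, 3, 2]
First to escape: p2 at step 2

Answer: 2 2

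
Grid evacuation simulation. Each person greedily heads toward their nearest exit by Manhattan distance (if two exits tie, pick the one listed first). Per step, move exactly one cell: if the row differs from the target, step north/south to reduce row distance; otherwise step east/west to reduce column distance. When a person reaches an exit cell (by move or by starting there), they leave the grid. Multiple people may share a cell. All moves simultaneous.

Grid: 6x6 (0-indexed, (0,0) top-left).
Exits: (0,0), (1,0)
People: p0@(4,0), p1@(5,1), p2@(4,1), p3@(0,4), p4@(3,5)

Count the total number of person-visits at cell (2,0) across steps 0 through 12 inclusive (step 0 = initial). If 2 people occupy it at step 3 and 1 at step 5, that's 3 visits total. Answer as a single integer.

Answer: 1

Derivation:
Step 0: p0@(4,0) p1@(5,1) p2@(4,1) p3@(0,4) p4@(3,5) -> at (2,0): 0 [-], cum=0
Step 1: p0@(3,0) p1@(4,1) p2@(3,1) p3@(0,3) p4@(2,5) -> at (2,0): 0 [-], cum=0
Step 2: p0@(2,0) p1@(3,1) p2@(2,1) p3@(0,2) p4@(1,5) -> at (2,0): 1 [p0], cum=1
Step 3: p0@ESC p1@(2,1) p2@(1,1) p3@(0,1) p4@(1,4) -> at (2,0): 0 [-], cum=1
Step 4: p0@ESC p1@(1,1) p2@ESC p3@ESC p4@(1,3) -> at (2,0): 0 [-], cum=1
Step 5: p0@ESC p1@ESC p2@ESC p3@ESC p4@(1,2) -> at (2,0): 0 [-], cum=1
Step 6: p0@ESC p1@ESC p2@ESC p3@ESC p4@(1,1) -> at (2,0): 0 [-], cum=1
Step 7: p0@ESC p1@ESC p2@ESC p3@ESC p4@ESC -> at (2,0): 0 [-], cum=1
Total visits = 1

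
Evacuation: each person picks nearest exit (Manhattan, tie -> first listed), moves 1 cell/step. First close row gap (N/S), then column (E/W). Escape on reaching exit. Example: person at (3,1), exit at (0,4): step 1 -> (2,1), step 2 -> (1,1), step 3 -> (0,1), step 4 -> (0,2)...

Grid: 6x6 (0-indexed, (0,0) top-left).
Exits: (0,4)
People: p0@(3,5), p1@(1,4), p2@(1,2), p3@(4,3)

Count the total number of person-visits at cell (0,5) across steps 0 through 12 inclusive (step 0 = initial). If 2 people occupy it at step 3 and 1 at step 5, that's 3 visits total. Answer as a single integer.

Step 0: p0@(3,5) p1@(1,4) p2@(1,2) p3@(4,3) -> at (0,5): 0 [-], cum=0
Step 1: p0@(2,5) p1@ESC p2@(0,2) p3@(3,3) -> at (0,5): 0 [-], cum=0
Step 2: p0@(1,5) p1@ESC p2@(0,3) p3@(2,3) -> at (0,5): 0 [-], cum=0
Step 3: p0@(0,5) p1@ESC p2@ESC p3@(1,3) -> at (0,5): 1 [p0], cum=1
Step 4: p0@ESC p1@ESC p2@ESC p3@(0,3) -> at (0,5): 0 [-], cum=1
Step 5: p0@ESC p1@ESC p2@ESC p3@ESC -> at (0,5): 0 [-], cum=1
Total visits = 1

Answer: 1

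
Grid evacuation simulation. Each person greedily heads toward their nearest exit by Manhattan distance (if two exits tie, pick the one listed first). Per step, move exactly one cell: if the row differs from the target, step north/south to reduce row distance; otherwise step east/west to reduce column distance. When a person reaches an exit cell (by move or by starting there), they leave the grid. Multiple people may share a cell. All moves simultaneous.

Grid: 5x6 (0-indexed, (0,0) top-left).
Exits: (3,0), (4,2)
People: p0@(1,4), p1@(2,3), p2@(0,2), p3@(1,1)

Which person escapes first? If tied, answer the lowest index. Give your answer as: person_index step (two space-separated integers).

Answer: 1 3

Derivation:
Step 1: p0:(1,4)->(2,4) | p1:(2,3)->(3,3) | p2:(0,2)->(1,2) | p3:(1,1)->(2,1)
Step 2: p0:(2,4)->(3,4) | p1:(3,3)->(4,3) | p2:(1,2)->(2,2) | p3:(2,1)->(3,1)
Step 3: p0:(3,4)->(4,4) | p1:(4,3)->(4,2)->EXIT | p2:(2,2)->(3,2) | p3:(3,1)->(3,0)->EXIT
Step 4: p0:(4,4)->(4,3) | p1:escaped | p2:(3,2)->(4,2)->EXIT | p3:escaped
Step 5: p0:(4,3)->(4,2)->EXIT | p1:escaped | p2:escaped | p3:escaped
Exit steps: [5, 3, 4, 3]
First to escape: p1 at step 3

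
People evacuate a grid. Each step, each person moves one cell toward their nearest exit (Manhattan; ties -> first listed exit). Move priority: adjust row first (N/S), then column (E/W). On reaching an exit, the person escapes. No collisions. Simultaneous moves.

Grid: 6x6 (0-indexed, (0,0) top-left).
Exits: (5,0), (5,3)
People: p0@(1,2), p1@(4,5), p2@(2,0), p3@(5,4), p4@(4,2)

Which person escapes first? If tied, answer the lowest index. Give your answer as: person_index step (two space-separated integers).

Step 1: p0:(1,2)->(2,2) | p1:(4,5)->(5,5) | p2:(2,0)->(3,0) | p3:(5,4)->(5,3)->EXIT | p4:(4,2)->(5,2)
Step 2: p0:(2,2)->(3,2) | p1:(5,5)->(5,4) | p2:(3,0)->(4,0) | p3:escaped | p4:(5,2)->(5,3)->EXIT
Step 3: p0:(3,2)->(4,2) | p1:(5,4)->(5,3)->EXIT | p2:(4,0)->(5,0)->EXIT | p3:escaped | p4:escaped
Step 4: p0:(4,2)->(5,2) | p1:escaped | p2:escaped | p3:escaped | p4:escaped
Step 5: p0:(5,2)->(5,3)->EXIT | p1:escaped | p2:escaped | p3:escaped | p4:escaped
Exit steps: [5, 3, 3, 1, 2]
First to escape: p3 at step 1

Answer: 3 1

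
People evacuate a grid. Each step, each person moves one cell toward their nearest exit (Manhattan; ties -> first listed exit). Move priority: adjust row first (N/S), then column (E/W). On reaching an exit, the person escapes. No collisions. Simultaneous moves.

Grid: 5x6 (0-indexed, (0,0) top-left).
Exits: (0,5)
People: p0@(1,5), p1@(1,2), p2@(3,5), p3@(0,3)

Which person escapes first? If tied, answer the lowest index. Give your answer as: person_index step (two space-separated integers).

Step 1: p0:(1,5)->(0,5)->EXIT | p1:(1,2)->(0,2) | p2:(3,5)->(2,5) | p3:(0,3)->(0,4)
Step 2: p0:escaped | p1:(0,2)->(0,3) | p2:(2,5)->(1,5) | p3:(0,4)->(0,5)->EXIT
Step 3: p0:escaped | p1:(0,3)->(0,4) | p2:(1,5)->(0,5)->EXIT | p3:escaped
Step 4: p0:escaped | p1:(0,4)->(0,5)->EXIT | p2:escaped | p3:escaped
Exit steps: [1, 4, 3, 2]
First to escape: p0 at step 1

Answer: 0 1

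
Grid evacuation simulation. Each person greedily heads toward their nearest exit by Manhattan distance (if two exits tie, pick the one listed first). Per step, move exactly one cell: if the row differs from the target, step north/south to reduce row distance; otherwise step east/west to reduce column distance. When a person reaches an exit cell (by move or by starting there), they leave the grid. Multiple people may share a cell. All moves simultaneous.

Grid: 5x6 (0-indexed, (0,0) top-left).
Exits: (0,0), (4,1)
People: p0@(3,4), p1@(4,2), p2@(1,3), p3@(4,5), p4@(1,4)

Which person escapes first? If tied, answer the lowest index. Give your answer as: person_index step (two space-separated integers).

Answer: 1 1

Derivation:
Step 1: p0:(3,4)->(4,4) | p1:(4,2)->(4,1)->EXIT | p2:(1,3)->(0,3) | p3:(4,5)->(4,4) | p4:(1,4)->(0,4)
Step 2: p0:(4,4)->(4,3) | p1:escaped | p2:(0,3)->(0,2) | p3:(4,4)->(4,3) | p4:(0,4)->(0,3)
Step 3: p0:(4,3)->(4,2) | p1:escaped | p2:(0,2)->(0,1) | p3:(4,3)->(4,2) | p4:(0,3)->(0,2)
Step 4: p0:(4,2)->(4,1)->EXIT | p1:escaped | p2:(0,1)->(0,0)->EXIT | p3:(4,2)->(4,1)->EXIT | p4:(0,2)->(0,1)
Step 5: p0:escaped | p1:escaped | p2:escaped | p3:escaped | p4:(0,1)->(0,0)->EXIT
Exit steps: [4, 1, 4, 4, 5]
First to escape: p1 at step 1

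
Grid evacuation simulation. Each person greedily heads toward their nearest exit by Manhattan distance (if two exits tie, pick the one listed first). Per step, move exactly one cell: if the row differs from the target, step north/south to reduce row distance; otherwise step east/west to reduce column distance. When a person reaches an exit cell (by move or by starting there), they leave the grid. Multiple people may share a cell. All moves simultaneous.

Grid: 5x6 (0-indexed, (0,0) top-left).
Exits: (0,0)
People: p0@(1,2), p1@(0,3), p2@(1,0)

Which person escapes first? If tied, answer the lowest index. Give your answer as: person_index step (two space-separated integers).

Answer: 2 1

Derivation:
Step 1: p0:(1,2)->(0,2) | p1:(0,3)->(0,2) | p2:(1,0)->(0,0)->EXIT
Step 2: p0:(0,2)->(0,1) | p1:(0,2)->(0,1) | p2:escaped
Step 3: p0:(0,1)->(0,0)->EXIT | p1:(0,1)->(0,0)->EXIT | p2:escaped
Exit steps: [3, 3, 1]
First to escape: p2 at step 1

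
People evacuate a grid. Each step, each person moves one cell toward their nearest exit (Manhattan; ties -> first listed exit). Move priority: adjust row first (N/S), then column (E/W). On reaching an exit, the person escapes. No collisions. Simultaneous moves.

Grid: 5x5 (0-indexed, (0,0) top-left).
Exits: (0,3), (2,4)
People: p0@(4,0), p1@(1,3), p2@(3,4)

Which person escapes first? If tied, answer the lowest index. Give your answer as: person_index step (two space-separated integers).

Answer: 1 1

Derivation:
Step 1: p0:(4,0)->(3,0) | p1:(1,3)->(0,3)->EXIT | p2:(3,4)->(2,4)->EXIT
Step 2: p0:(3,0)->(2,0) | p1:escaped | p2:escaped
Step 3: p0:(2,0)->(2,1) | p1:escaped | p2:escaped
Step 4: p0:(2,1)->(2,2) | p1:escaped | p2:escaped
Step 5: p0:(2,2)->(2,3) | p1:escaped | p2:escaped
Step 6: p0:(2,3)->(2,4)->EXIT | p1:escaped | p2:escaped
Exit steps: [6, 1, 1]
First to escape: p1 at step 1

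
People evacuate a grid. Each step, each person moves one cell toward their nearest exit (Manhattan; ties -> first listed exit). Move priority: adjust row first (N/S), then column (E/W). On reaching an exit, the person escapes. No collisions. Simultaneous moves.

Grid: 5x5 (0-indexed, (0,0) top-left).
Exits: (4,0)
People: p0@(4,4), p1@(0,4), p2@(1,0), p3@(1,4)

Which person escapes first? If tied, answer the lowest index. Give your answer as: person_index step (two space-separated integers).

Step 1: p0:(4,4)->(4,3) | p1:(0,4)->(1,4) | p2:(1,0)->(2,0) | p3:(1,4)->(2,4)
Step 2: p0:(4,3)->(4,2) | p1:(1,4)->(2,4) | p2:(2,0)->(3,0) | p3:(2,4)->(3,4)
Step 3: p0:(4,2)->(4,1) | p1:(2,4)->(3,4) | p2:(3,0)->(4,0)->EXIT | p3:(3,4)->(4,4)
Step 4: p0:(4,1)->(4,0)->EXIT | p1:(3,4)->(4,4) | p2:escaped | p3:(4,4)->(4,3)
Step 5: p0:escaped | p1:(4,4)->(4,3) | p2:escaped | p3:(4,3)->(4,2)
Step 6: p0:escaped | p1:(4,3)->(4,2) | p2:escaped | p3:(4,2)->(4,1)
Step 7: p0:escaped | p1:(4,2)->(4,1) | p2:escaped | p3:(4,1)->(4,0)->EXIT
Step 8: p0:escaped | p1:(4,1)->(4,0)->EXIT | p2:escaped | p3:escaped
Exit steps: [4, 8, 3, 7]
First to escape: p2 at step 3

Answer: 2 3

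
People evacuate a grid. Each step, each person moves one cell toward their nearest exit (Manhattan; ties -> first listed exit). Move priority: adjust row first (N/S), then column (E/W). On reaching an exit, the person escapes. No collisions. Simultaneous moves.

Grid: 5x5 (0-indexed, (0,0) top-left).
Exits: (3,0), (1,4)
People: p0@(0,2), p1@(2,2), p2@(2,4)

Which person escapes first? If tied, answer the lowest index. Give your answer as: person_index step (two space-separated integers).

Answer: 2 1

Derivation:
Step 1: p0:(0,2)->(1,2) | p1:(2,2)->(3,2) | p2:(2,4)->(1,4)->EXIT
Step 2: p0:(1,2)->(1,3) | p1:(3,2)->(3,1) | p2:escaped
Step 3: p0:(1,3)->(1,4)->EXIT | p1:(3,1)->(3,0)->EXIT | p2:escaped
Exit steps: [3, 3, 1]
First to escape: p2 at step 1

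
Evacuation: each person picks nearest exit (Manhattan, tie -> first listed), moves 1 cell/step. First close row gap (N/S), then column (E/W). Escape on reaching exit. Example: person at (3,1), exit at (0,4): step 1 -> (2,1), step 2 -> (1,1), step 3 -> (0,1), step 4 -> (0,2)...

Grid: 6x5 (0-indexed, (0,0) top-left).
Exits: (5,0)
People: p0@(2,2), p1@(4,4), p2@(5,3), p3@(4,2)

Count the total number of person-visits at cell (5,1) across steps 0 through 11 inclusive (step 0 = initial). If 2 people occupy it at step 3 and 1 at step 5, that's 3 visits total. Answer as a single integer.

Answer: 4

Derivation:
Step 0: p0@(2,2) p1@(4,4) p2@(5,3) p3@(4,2) -> at (5,1): 0 [-], cum=0
Step 1: p0@(3,2) p1@(5,4) p2@(5,2) p3@(5,2) -> at (5,1): 0 [-], cum=0
Step 2: p0@(4,2) p1@(5,3) p2@(5,1) p3@(5,1) -> at (5,1): 2 [p2,p3], cum=2
Step 3: p0@(5,2) p1@(5,2) p2@ESC p3@ESC -> at (5,1): 0 [-], cum=2
Step 4: p0@(5,1) p1@(5,1) p2@ESC p3@ESC -> at (5,1): 2 [p0,p1], cum=4
Step 5: p0@ESC p1@ESC p2@ESC p3@ESC -> at (5,1): 0 [-], cum=4
Total visits = 4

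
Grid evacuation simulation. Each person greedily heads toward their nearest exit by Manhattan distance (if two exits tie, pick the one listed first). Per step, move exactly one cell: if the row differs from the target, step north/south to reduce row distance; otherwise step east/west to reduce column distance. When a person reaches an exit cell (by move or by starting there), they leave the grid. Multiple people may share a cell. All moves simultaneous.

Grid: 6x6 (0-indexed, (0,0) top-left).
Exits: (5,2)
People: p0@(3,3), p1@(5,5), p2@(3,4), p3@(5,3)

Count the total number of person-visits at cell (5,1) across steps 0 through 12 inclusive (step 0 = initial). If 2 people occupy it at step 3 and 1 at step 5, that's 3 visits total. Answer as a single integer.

Step 0: p0@(3,3) p1@(5,5) p2@(3,4) p3@(5,3) -> at (5,1): 0 [-], cum=0
Step 1: p0@(4,3) p1@(5,4) p2@(4,4) p3@ESC -> at (5,1): 0 [-], cum=0
Step 2: p0@(5,3) p1@(5,3) p2@(5,4) p3@ESC -> at (5,1): 0 [-], cum=0
Step 3: p0@ESC p1@ESC p2@(5,3) p3@ESC -> at (5,1): 0 [-], cum=0
Step 4: p0@ESC p1@ESC p2@ESC p3@ESC -> at (5,1): 0 [-], cum=0
Total visits = 0

Answer: 0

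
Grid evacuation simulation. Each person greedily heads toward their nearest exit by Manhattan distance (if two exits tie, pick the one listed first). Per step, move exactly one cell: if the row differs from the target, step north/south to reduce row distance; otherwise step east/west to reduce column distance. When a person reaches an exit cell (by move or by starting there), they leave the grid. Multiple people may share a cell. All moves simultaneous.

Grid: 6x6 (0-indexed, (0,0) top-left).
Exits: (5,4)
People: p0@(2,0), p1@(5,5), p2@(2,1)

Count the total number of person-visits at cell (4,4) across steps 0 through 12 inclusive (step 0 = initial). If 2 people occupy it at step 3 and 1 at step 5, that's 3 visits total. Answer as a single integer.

Step 0: p0@(2,0) p1@(5,5) p2@(2,1) -> at (4,4): 0 [-], cum=0
Step 1: p0@(3,0) p1@ESC p2@(3,1) -> at (4,4): 0 [-], cum=0
Step 2: p0@(4,0) p1@ESC p2@(4,1) -> at (4,4): 0 [-], cum=0
Step 3: p0@(5,0) p1@ESC p2@(5,1) -> at (4,4): 0 [-], cum=0
Step 4: p0@(5,1) p1@ESC p2@(5,2) -> at (4,4): 0 [-], cum=0
Step 5: p0@(5,2) p1@ESC p2@(5,3) -> at (4,4): 0 [-], cum=0
Step 6: p0@(5,3) p1@ESC p2@ESC -> at (4,4): 0 [-], cum=0
Step 7: p0@ESC p1@ESC p2@ESC -> at (4,4): 0 [-], cum=0
Total visits = 0

Answer: 0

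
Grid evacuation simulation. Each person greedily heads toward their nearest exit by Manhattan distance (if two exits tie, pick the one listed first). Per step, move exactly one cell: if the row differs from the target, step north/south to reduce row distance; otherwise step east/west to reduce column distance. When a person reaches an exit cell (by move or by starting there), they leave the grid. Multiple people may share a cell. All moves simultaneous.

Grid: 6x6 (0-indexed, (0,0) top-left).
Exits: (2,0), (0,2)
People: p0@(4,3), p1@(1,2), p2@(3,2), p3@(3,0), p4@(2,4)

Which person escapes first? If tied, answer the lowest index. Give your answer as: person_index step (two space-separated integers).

Step 1: p0:(4,3)->(3,3) | p1:(1,2)->(0,2)->EXIT | p2:(3,2)->(2,2) | p3:(3,0)->(2,0)->EXIT | p4:(2,4)->(2,3)
Step 2: p0:(3,3)->(2,3) | p1:escaped | p2:(2,2)->(2,1) | p3:escaped | p4:(2,3)->(2,2)
Step 3: p0:(2,3)->(2,2) | p1:escaped | p2:(2,1)->(2,0)->EXIT | p3:escaped | p4:(2,2)->(2,1)
Step 4: p0:(2,2)->(2,1) | p1:escaped | p2:escaped | p3:escaped | p4:(2,1)->(2,0)->EXIT
Step 5: p0:(2,1)->(2,0)->EXIT | p1:escaped | p2:escaped | p3:escaped | p4:escaped
Exit steps: [5, 1, 3, 1, 4]
First to escape: p1 at step 1

Answer: 1 1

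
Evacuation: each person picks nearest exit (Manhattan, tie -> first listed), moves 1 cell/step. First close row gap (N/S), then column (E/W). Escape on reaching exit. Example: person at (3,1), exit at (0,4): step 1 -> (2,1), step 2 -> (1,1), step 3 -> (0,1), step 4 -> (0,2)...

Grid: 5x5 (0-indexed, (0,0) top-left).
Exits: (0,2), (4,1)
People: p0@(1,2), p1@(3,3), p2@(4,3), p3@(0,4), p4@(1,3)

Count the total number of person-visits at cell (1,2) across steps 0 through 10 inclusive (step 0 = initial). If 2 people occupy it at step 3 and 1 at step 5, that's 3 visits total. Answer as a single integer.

Step 0: p0@(1,2) p1@(3,3) p2@(4,3) p3@(0,4) p4@(1,3) -> at (1,2): 1 [p0], cum=1
Step 1: p0@ESC p1@(4,3) p2@(4,2) p3@(0,3) p4@(0,3) -> at (1,2): 0 [-], cum=1
Step 2: p0@ESC p1@(4,2) p2@ESC p3@ESC p4@ESC -> at (1,2): 0 [-], cum=1
Step 3: p0@ESC p1@ESC p2@ESC p3@ESC p4@ESC -> at (1,2): 0 [-], cum=1
Total visits = 1

Answer: 1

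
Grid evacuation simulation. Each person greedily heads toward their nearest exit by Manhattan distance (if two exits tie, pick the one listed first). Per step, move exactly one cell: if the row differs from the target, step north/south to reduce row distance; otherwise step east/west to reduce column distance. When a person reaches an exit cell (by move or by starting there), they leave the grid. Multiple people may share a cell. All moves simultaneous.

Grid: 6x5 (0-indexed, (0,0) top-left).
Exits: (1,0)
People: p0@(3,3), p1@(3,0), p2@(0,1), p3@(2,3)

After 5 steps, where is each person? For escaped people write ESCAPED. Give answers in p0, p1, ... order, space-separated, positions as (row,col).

Step 1: p0:(3,3)->(2,3) | p1:(3,0)->(2,0) | p2:(0,1)->(1,1) | p3:(2,3)->(1,3)
Step 2: p0:(2,3)->(1,3) | p1:(2,0)->(1,0)->EXIT | p2:(1,1)->(1,0)->EXIT | p3:(1,3)->(1,2)
Step 3: p0:(1,3)->(1,2) | p1:escaped | p2:escaped | p3:(1,2)->(1,1)
Step 4: p0:(1,2)->(1,1) | p1:escaped | p2:escaped | p3:(1,1)->(1,0)->EXIT
Step 5: p0:(1,1)->(1,0)->EXIT | p1:escaped | p2:escaped | p3:escaped

ESCAPED ESCAPED ESCAPED ESCAPED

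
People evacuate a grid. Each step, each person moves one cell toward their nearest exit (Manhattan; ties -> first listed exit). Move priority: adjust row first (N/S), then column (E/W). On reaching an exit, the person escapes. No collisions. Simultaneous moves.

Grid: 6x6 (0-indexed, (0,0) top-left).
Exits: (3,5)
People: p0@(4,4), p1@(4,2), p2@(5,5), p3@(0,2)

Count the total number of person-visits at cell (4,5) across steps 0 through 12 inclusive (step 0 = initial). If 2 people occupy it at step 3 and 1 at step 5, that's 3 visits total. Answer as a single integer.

Step 0: p0@(4,4) p1@(4,2) p2@(5,5) p3@(0,2) -> at (4,5): 0 [-], cum=0
Step 1: p0@(3,4) p1@(3,2) p2@(4,5) p3@(1,2) -> at (4,5): 1 [p2], cum=1
Step 2: p0@ESC p1@(3,3) p2@ESC p3@(2,2) -> at (4,5): 0 [-], cum=1
Step 3: p0@ESC p1@(3,4) p2@ESC p3@(3,2) -> at (4,5): 0 [-], cum=1
Step 4: p0@ESC p1@ESC p2@ESC p3@(3,3) -> at (4,5): 0 [-], cum=1
Step 5: p0@ESC p1@ESC p2@ESC p3@(3,4) -> at (4,5): 0 [-], cum=1
Step 6: p0@ESC p1@ESC p2@ESC p3@ESC -> at (4,5): 0 [-], cum=1
Total visits = 1

Answer: 1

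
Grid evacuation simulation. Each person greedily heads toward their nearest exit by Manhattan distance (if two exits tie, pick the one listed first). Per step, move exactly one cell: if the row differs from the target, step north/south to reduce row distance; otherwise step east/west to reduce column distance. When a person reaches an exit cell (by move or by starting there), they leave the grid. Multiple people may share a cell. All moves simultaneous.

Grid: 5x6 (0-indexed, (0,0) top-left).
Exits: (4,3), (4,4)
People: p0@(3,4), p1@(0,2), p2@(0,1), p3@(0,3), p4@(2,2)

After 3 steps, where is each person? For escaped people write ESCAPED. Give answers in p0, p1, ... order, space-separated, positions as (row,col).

Step 1: p0:(3,4)->(4,4)->EXIT | p1:(0,2)->(1,2) | p2:(0,1)->(1,1) | p3:(0,3)->(1,3) | p4:(2,2)->(3,2)
Step 2: p0:escaped | p1:(1,2)->(2,2) | p2:(1,1)->(2,1) | p3:(1,3)->(2,3) | p4:(3,2)->(4,2)
Step 3: p0:escaped | p1:(2,2)->(3,2) | p2:(2,1)->(3,1) | p3:(2,3)->(3,3) | p4:(4,2)->(4,3)->EXIT

ESCAPED (3,2) (3,1) (3,3) ESCAPED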